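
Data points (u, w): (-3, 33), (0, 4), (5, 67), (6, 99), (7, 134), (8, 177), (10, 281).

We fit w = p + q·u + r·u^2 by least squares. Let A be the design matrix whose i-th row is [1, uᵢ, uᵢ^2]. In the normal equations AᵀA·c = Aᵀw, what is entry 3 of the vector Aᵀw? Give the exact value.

Entry 3 ↔ basis u^2, so (Aᵀw)_{3} = Σᵢ (u^2)·wᵢ = (9)·(33) + (0)·(4) + (25)·(67) + (36)·(99) + (49)·(134) + (64)·(177) + (100)·(281) = 51530.

51530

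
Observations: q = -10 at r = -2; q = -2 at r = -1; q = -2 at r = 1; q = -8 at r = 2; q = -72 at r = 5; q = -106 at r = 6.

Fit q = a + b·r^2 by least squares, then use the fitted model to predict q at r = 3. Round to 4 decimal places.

The normal equations are: 6·a + 71·b = -200;  71·a + 1955·b = -5692.
Determinant 6·1955 − 71² = 6689.
a = ((-200)·1955 − 71·(-5692))/6689 = 13132/6689; b = (6·(-5692) − 71·(-200))/6689 = -19952/6689.
At r = 3: q̂ = (13132/6689)·(1) + (-19952/6689)·(9) = -166436/6689.

q̂ = -24.8820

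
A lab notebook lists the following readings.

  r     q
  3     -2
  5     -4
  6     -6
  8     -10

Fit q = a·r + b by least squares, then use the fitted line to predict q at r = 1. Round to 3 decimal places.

Normal-equation sums: Σr·r = 134, Σr = 22, Σ1 = 4.
And Σr·q = -142, Σq = -22.
So MᵀM·[a, b]ᵀ = Mᵀq: [[134, 22]; [22, 4]]·[a, b]ᵀ = [-142, -22]ᵀ.
Eliminating b: 4·(row 1) − 22·(row 2) gives 52·a = 4·(-142) − 22·(-22) = -84, so a = -21/13.
Then b = ((-22) − 22·(-21/13))/4 = 44/13.
At r = 1: q̂ = (-21/13)·(1) + (44/13)·(1) = 23/13.

q̂ = 1.769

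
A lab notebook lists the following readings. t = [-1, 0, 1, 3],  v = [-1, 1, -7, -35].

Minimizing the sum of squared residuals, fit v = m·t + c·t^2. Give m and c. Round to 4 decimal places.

m = -2.6739, c = -3.0217

Setting ∂/∂m … = 0 gives: 11·m + 27·c = -111;  27·m + 83·c = -323.
(Σt·t = 11, Σt·t^2 = 27, Σt^2·t^2 = 83, Σt·v = -111, Σt^2·v = -323.)
Eliminating c: 83·(row 1) − 27·(row 2) gives 184·m = 83·(-111) − 27·(-323) = -492, so m = -123/46.
Then c = ((-323) − 27·(-123/46))/83 = -139/46.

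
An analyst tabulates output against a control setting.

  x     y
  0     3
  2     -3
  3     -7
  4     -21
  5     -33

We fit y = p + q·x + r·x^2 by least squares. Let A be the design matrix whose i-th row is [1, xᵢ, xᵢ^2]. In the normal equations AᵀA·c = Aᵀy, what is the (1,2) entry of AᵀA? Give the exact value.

Row 1 ↔ basis 1, column 2 ↔ basis x, so (AᵀA)_{1,2} = Σᵢ x = (1)·(0) + (1)·(2) + (1)·(3) + (1)·(4) + (1)·(5) = 14.

14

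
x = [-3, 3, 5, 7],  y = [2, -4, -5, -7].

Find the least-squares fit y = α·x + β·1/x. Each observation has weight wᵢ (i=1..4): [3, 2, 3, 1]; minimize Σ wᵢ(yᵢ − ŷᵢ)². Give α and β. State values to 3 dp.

α = -1.025, β = 0.801

MᵀWM·[α, β]ᵀ = MᵀWy reads: 169·α + 9·β = -166;  9·α + (7673/11025)·β = -26/3.
(Σwᵢ·x·x = 169, Σwᵢ·x·1/x = 9, Σwᵢ·1/x·1/x = 7673/11025, Σwᵢ·x·y = -166, Σwᵢ·1/x·y = -26/3.)
Determinant 169·(7673/11025) − 9² = 403712/11025.
α = ((-166)·(7673/11025) − 9·(-26/3))/(403712/11025) = -51721/50464; β = (169·(-26/3) − 9·(-166))/(403712/11025) = 40425/50464.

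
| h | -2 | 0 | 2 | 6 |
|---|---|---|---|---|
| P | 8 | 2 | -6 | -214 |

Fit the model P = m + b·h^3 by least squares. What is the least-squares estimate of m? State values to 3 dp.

m = 1.309

Normal-equation sums: Σ1 = 4, Σh^3 = 216, Σh^3·h^3 = 46784.
Moment sums: ΣP = -210, Σh^3·P = -46336.
So XᵀX·[m, b]ᵀ = XᵀP: [[4, 216]; [216, 46784]]·[m, b]ᵀ = [-210, -46336]ᵀ.
Eliminating b: 46784·(row 1) − 216·(row 2) gives 140480·m = 46784·(-210) − 216·(-46336) = 183936, so m = 2874/2195.
Then b = ((-46336) − 216·(2874/2195))/46784 = -8749/8780.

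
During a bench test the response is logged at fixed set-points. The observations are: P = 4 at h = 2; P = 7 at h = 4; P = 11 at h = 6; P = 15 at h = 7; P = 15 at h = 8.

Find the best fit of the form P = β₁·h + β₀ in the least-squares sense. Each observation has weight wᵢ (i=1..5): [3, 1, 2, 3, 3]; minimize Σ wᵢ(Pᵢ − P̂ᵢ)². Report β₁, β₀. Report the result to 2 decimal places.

From the data, Σwᵢ·h·h = 439, Σwᵢ·h = 67, Σwᵢ·1 = 12.
Moment sums: Σwᵢ·h·P = 859, Σwᵢ·P = 131.
Normal equations: [[439, 67]; [67, 12]]·[β₁, β₀]ᵀ = [859, 131]ᵀ.
Eliminating β₀: 12·(row 1) − 67·(row 2) gives 779·β₁ = 12·859 − 67·131 = 1531, so β₁ = 1531/779.
Then β₀ = (131 − 67·(1531/779))/12 = -44/779.

β₁ = 1.97, β₀ = -0.06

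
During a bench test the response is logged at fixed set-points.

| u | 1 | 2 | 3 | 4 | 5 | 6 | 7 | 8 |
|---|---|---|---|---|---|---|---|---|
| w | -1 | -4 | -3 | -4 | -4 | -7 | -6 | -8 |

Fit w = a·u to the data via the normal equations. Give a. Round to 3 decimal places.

Normal-equation sums: Σu·u = 204.
For Aᵀw: Σu·w = -202.
Hence a = -202 / 204 ≈ -0.990196.

a = -0.990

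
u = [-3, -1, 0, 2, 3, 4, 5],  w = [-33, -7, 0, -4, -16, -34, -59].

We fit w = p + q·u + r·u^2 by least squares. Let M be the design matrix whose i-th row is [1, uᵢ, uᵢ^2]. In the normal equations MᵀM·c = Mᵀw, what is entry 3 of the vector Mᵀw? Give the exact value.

Entry 3 ↔ basis u^2, so (Mᵀw)_{3} = Σᵢ (u^2)·wᵢ = (9)·(-33) + (1)·(-7) + (0)·(0) + (4)·(-4) + (9)·(-16) + (16)·(-34) + (25)·(-59) = -2483.

-2483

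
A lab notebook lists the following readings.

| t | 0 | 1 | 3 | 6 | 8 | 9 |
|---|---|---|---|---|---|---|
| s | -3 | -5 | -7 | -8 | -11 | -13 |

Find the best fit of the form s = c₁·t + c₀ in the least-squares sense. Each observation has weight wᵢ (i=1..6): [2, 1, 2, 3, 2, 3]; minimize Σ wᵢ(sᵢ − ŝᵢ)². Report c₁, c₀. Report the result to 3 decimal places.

The normal equations are: 498·c₁ + 68·c₀ = -718;  68·c₁ + 13·c₀ = -110.
(Σwᵢ·t·t = 498, Σwᵢ·t = 68, Σwᵢ·1 = 13, Σwᵢ·t·s = -718, Σwᵢ·s = -110.)
Δ = 498·13 − 68² = 1850.
c₁ = ((-718)·13 − 68·(-110))/1850 = -927/925; c₀ = (498·(-110) − 68·(-718))/1850 = -2978/925.

c₁ = -1.002, c₀ = -3.219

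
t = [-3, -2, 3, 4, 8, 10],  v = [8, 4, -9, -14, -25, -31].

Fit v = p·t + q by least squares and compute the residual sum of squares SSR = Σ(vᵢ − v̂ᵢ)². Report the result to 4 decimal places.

SSR = 2.6946

From the data, Σt·t = 202, Σt = 20, Σ1 = 6.
And Σt·v = -625, Σv = -67.
AᵀA·[p, q]ᵀ = Aᵀv becomes [[202, 20]; [20, 6]]·[p, q]ᵀ = [-625, -67]ᵀ.
Determinant 202·6 − 20² = 812.
p = ((-625)·6 − 20·(-67))/812 = -1205/406; q = (202·(-67) − 20·(-625))/812 = -517/406.
Residuals: 75/203, -269/406, 239/203, -347/406, 1/58, -19/406; SSR = 547/203.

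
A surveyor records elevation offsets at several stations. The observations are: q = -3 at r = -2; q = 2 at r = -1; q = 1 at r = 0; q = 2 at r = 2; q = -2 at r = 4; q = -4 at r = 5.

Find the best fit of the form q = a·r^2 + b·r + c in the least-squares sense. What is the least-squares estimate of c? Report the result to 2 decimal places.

Forming AᵀA = [[914, 188, 50]; [188, 50, 8]; [50, 8, 6]] and Aᵀq = [-134, -20, -4]ᵀ gives AᵀA·[a, b, c]ᵀ = Aᵀq.
Solving the 3×3 system (Gaussian elimination) gives a = -109/242, b = 123/121, c = 419/242.

c = 1.73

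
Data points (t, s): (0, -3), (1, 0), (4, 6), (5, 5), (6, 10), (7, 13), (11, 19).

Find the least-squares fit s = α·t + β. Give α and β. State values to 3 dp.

α = 2.005, β = -2.597

Entries of XᵀX: Σt·t = 248, Σt = 34, Σ1 = 7.
Moment sums: Σt·s = 409, Σs = 50.
XᵀX·[α, β]ᵀ = Xᵀs becomes [[248, 34]; [34, 7]]·[α, β]ᵀ = [409, 50]ᵀ.
Determinant 248·7 − 34² = 580.
α = (409·7 − 34·50)/580 = 1163/580; β = (248·50 − 34·409)/580 = -753/290.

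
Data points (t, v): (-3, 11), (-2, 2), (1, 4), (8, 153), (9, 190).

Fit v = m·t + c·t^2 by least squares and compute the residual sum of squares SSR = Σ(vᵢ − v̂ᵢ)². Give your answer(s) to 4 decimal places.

MᵀM·[m, c]ᵀ = Mᵀv reads: 159·m + 1207·c = 2901;  1207·m + 10755·c = 25293.
Δ = 159·10755 − 1207² = 253196.
m = (2901·10755 − 1207·25293)/253196 = 167901/63299; c = (159·25293 − 1207·2901)/253196 = 130020/63299.
Residuals: 29812/63299, -57680/63299, -44725/63299, 20259/63299, -15919/63299; SSR = 108689/63299.

SSR = 1.7171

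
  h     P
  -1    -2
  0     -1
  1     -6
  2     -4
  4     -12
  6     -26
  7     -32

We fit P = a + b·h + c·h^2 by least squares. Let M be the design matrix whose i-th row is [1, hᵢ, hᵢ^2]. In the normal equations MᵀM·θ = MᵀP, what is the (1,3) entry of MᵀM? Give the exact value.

Row 1 ↔ basis 1, column 3 ↔ basis h^2, so (MᵀM)_{1,3} = Σᵢ h^2 = (1)·(1) + (1)·(0) + (1)·(1) + (1)·(4) + (1)·(16) + (1)·(36) + (1)·(49) = 107.

107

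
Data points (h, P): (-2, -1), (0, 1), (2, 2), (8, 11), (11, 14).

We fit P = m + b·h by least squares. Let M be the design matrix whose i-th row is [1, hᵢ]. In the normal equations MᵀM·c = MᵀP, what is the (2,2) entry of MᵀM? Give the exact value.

Row 2 ↔ basis h, column 2 ↔ basis h, so (MᵀM)_{2,2} = Σᵢ (h)·(h) = (-2)·(-2) + (0)·(0) + (2)·(2) + (8)·(8) + (11)·(11) = 193.

193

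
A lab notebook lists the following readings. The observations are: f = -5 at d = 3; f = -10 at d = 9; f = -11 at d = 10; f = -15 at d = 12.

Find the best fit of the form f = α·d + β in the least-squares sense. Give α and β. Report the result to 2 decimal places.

The normal system XᵀX·[α, β]ᵀ = Xᵀf is [[334, 34]; [34, 4]]·[α, β]ᵀ = [-395, -41]ᵀ.
det = 334·4 − 34² = 180.
α = ((-395)·4 − 34·(-41))/180 = -31/30; β = (334·(-41) − 34·(-395))/180 = -22/15.

α = -1.03, β = -1.47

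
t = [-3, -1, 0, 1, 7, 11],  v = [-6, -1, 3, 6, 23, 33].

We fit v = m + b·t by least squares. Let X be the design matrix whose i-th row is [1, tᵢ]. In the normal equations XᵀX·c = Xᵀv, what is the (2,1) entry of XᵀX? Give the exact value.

15

Row 2 ↔ basis t, column 1 ↔ basis 1, so (XᵀX)_{2,1} = Σᵢ t = (-3)·(1) + (-1)·(1) + (0)·(1) + (1)·(1) + (7)·(1) + (11)·(1) = 15.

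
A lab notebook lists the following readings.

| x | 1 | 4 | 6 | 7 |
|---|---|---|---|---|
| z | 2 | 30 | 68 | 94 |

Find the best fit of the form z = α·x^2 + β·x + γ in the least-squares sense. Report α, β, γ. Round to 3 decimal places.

α = 2.015, β = -0.833, γ = 0.864

Normal-equation sums: Σx^2·x^2 = 3954, Σx^2·x = 624, Σx^2 = 102, Σx·x = 102, Σx = 18, Σ1 = 4.
Right-hand side: Σx^2·z = 7536, Σx·z = 1188, Σz = 194.
Row-reducing yields α = 133/66, β = -5/6, γ = 19/22.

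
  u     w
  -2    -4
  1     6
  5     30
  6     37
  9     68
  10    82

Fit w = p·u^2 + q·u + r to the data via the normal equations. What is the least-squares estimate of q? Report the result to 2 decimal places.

q = 3.33

XᵀX·[p, q, r]ᵀ = Xᵀw reads: 18499·p + 2063·q + 247·r = 15780;  2063·p + 247·q + 29·r = 1818;  247·p + 29·q + 6·r = 219.
(Σu^2·u^2 = 18499, Σu^2·u = 2063, Σu^2 = 247, Σu·u = 247, Σu = 29, Σ1 = 6, Σu^2·w = 15780, Σu·w = 1818, Σw = 219.)
Solving the 3×3 system (Gaussian elimination) gives p = 31271/67280, q = 44779/13456, r = 43119/33640.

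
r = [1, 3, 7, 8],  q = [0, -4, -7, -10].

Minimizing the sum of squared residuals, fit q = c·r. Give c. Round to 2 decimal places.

c = -1.15

From the data, Σr·r = 123.
And Σr·q = -141.
XᵀX·[c]ᵀ = Xᵀq becomes [[123]]·[c]ᵀ = [-141]ᵀ.
Hence c = -141 / 123 ≈ -1.14634.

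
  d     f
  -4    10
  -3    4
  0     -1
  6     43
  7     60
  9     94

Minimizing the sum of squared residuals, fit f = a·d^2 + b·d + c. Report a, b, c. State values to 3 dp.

a = 1.028, b = 1.352, c = -1.099

Setting ∂/∂a … = 0 gives: 10595·a + 1197·b + 191·c = 12298;  1197·a + 191·b + 15·c = 1472;  191·a + 15·b + 6·c = 210.
Row-reducing yields a = 540687/526040, b = 710981/526040, c = -288961/263020.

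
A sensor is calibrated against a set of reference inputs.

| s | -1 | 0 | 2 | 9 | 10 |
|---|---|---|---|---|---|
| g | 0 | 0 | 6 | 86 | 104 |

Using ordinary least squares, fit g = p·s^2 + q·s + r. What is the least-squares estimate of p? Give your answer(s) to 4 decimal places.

The normal system XᵀX·[p, q, r]ᵀ = Xᵀg is [[16578, 1736, 186]; [1736, 186, 20]; [186, 20, 5]]·[p, q, r]ᵀ = [17390, 1826, 196]ᵀ.
Row-reducing yields p = 46011/49711, q = 58075/49711, r = 4762/49711.

p = 0.9256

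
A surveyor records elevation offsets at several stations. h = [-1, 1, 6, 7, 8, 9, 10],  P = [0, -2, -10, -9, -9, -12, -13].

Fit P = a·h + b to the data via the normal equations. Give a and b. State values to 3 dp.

The normal system XᵀX·[a, b]ᵀ = XᵀP is [[332, 40]; [40, 7]]·[a, b]ᵀ = [-435, -55]ᵀ.
Δ = 332·7 − 40² = 724.
a = ((-435)·7 − 40·(-55))/724 = -845/724; b = (332·(-55) − 40·(-435))/724 = -215/181.

a = -1.167, b = -1.188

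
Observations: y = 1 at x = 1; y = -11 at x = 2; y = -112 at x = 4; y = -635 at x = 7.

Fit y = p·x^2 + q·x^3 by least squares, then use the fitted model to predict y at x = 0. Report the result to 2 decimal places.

Normal-equation sums: Σx^2·x^2 = 2674, Σx^2·x^3 = 17864, Σx^3·x^3 = 121810.
Moment sums: Σx^2·y = -32950, Σx^3·y = -225060.
Eliminating q: 121810·(row 1) − 17864·(row 2) gives 6597444·p = 121810·(-32950) − 17864·(-225060) = 6832340, so p = 1708085/1649361.
Then q = ((-225060) − 17864·(1708085/1649361))/121810 = -471130/235623.
At x = 0: ŷ = (1708085/1649361)·(0) + (-471130/235623)·(0) = 0.

ŷ = 0.00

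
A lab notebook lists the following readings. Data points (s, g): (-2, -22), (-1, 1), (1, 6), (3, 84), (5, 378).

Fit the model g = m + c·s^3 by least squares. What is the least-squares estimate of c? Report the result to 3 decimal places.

Sums needed: Σ1 = 5, Σs^3 = 144, Σs^3·s^3 = 16420.
For Xᵀg: Σg = 447, Σs^3·g = 49699.
So XᵀX·[m, c]ᵀ = Xᵀg: [[5, 144]; [144, 16420]]·[m, c]ᵀ = [447, 49699]ᵀ.
Eliminating c: 16420·(row 1) − 144·(row 2) gives 61364·m = 16420·447 − 144·49699 = 183084, so m = 45771/15341.
Then c = (49699 − 144·(45771/15341))/16420 = 184127/61364.

c = 3.001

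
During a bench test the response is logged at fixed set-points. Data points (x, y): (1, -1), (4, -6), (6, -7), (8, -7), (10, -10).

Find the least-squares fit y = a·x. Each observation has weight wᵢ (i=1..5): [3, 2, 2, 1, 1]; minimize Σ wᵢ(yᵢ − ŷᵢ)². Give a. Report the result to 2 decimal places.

The normal equations are: 271·a = -291.
Hence a = -291 / 271 ≈ -1.0738.

a = -1.07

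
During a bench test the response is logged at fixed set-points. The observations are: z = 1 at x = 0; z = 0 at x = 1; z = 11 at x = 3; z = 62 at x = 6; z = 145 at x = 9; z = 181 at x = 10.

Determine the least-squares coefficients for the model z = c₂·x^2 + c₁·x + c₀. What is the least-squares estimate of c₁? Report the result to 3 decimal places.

c₁ = -2.003

Entries of MᵀM: Σx^2·x^2 = 17939, Σx^2·x = 1973, Σx^2 = 227, Σx·x = 227, Σx = 29, Σ1 = 6.
Right-hand side: Σx^2·z = 32176, Σx·z = 3520, Σz = 400.
Row-reducing yields c₂ = 3759/1870, c₁ = -749/374, c₀ = 276/935.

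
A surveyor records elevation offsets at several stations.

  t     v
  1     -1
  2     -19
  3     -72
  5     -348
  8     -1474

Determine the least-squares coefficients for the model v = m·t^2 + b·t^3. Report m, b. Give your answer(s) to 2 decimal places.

With design matrix A, AᵀA = [[4819, 36169]; [36169, 278563]] and Aᵀv = [-103761, -800285]ᵀ.
Eliminating b: 278563·(row 1) − 36169·(row 2) gives 34198536·m = 278563·(-103761) − 36169·(-800285) = 41532722, so m = 20766361/17099268.
Then b = ((-800285) − 36169·(20766361/17099268))/278563 = -51820903/17099268.

m = 1.21, b = -3.03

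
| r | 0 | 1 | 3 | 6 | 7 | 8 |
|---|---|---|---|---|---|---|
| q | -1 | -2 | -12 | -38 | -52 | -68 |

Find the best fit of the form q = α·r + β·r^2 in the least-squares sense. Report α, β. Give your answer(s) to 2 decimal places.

With design matrix M, MᵀM = [[159, 1099]; [1099, 7875]] and Mᵀq = [-1174, -8378]ᵀ.
Determinant 159·7875 − 1099² = 44324.
α = ((-1174)·7875 − 1099·(-8378))/44324 = -1351/1583; β = (159·(-8378) − 1099·(-1174))/44324 = -10469/11081.

α = -0.85, β = -0.94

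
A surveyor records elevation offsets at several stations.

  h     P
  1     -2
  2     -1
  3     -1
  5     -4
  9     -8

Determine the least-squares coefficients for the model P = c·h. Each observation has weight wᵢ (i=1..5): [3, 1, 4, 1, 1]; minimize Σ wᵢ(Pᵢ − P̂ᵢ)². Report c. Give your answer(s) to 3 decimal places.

From the data, Σwᵢ·h·h = 149.
Moment sums: Σwᵢ·h·P = -112.
Normal equations: [[149]]·[c]ᵀ = [-112]ᵀ.
c = (-112)/149 = -0.751678.

c = -0.752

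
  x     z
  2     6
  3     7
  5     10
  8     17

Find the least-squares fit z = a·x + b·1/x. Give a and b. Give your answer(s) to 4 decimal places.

Normal-equation sums: Σx·x = 102, Σx·1/x = 4, Σ1/x·1/x = 6001/14400.
And Σx·z = 219, Σ1/x·z = 227/24.
Normal equations: [[102, 4]; [4, 6001/14400]]·[a, b]ᵀ = [219, 227/24]ᵀ.
det = 102·(6001/14400) − 4² = 63617/2400.
a = (219·(6001/14400) − 4·(227/24))/(63617/2400) = 256473/127234; b = (102·(227/24) − 4·219)/(63617/2400) = 213000/63617.

a = 2.0158, b = 3.3482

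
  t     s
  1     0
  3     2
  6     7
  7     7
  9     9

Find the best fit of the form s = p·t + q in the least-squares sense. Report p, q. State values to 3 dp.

p = 1.176, q = -1.118

Sums needed: Σt·t = 176, Σt = 26, Σ1 = 5.
And Σt·s = 178, Σs = 25.
AᵀA·[p, q]ᵀ = Aᵀs becomes [[176, 26]; [26, 5]]·[p, q]ᵀ = [178, 25]ᵀ.
Δ = 176·5 − 26² = 204.
p = (178·5 − 26·25)/204 = 20/17; q = (176·25 − 26·178)/204 = -19/17.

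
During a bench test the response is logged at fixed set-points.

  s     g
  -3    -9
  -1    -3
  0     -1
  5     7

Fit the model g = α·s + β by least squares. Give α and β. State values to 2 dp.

From the data, Σs·s = 35, Σs = 1, Σ1 = 4.
And Σs·g = 65, Σg = -6.
So AᵀA·[α, β]ᵀ = Aᵀg: [[35, 1]; [1, 4]]·[α, β]ᵀ = [65, -6]ᵀ.
Eliminating β: 4·(row 1) − 1·(row 2) gives 139·α = 4·65 − 1·(-6) = 266, so α = 266/139.
Then β = ((-6) − 1·(266/139))/4 = -275/139.

α = 1.91, β = -1.98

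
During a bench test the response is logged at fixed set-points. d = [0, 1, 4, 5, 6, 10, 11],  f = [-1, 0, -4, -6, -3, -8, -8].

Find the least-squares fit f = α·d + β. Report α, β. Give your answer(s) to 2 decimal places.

Forming XᵀX = [[299, 37]; [37, 7]] and Xᵀf = [-232, -30]ᵀ gives XᵀX·[α, β]ᵀ = Xᵀf.
Δ = 299·7 − 37² = 724.
α = ((-232)·7 − 37·(-30))/724 = -257/362; β = (299·(-30) − 37·(-232))/724 = -193/362.

α = -0.71, β = -0.53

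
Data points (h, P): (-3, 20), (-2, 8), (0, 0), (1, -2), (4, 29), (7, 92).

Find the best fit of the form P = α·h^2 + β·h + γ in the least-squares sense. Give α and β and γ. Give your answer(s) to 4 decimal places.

α = 2.0327, β = -0.8522, γ = -1.2703

XᵀX·[α, β, γ]ᵀ = XᵀP reads: 2755·α + 373·β + 79·γ = 5182;  373·α + 79·β + 7·γ = 682;  79·α + 7·β + 6·γ = 147.
(Σh^2·h^2 = 2755, Σh^2·h = 373, Σh^2 = 79, Σh·h = 79, Σh = 7, Σ1 = 6, Σh^2·P = 5182, Σh·P = 682, ΣP = 147.)
Inverting the 3×3 Gram matrix, [α, β, γ]ᵀ = [5773/2840, -12101/14200, -9019/7100]ᵀ.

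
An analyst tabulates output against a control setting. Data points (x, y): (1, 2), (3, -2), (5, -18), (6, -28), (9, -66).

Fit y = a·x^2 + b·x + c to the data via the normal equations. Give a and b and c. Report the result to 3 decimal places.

a = -0.892, b = 0.282, c = 3.377

Normal-equation sums: Σx^2·x^2 = 8564, Σx^2·x = 1098, Σx^2 = 152, Σx·x = 152, Σx = 24, Σ1 = 5.
Moment sums: Σx^2·y = -6820, Σx·y = -856, Σy = -112.
MᵀM·[a, b, c]ᵀ = Mᵀy becomes [[8564, 1098, 152]; [1098, 152, 24]; [152, 24, 5]]·[a, b, c]ᵀ = [-6820, -856, -112]ᵀ.
Row-reducing yields a = -3492/3913, b = 1102/3913, c = 1888/559.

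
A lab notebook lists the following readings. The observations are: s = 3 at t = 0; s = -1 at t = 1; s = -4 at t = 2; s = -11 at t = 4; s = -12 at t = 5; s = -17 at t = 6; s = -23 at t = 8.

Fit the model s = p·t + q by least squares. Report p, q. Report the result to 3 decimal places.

p = -3.188, q = 2.555

Setting ∂/∂p … = 0 gives: 146·p + 26·q = -399;  26·p + 7·q = -65.
Eliminating q: 7·(row 1) − 26·(row 2) gives 346·p = 7·(-399) − 26·(-65) = -1103, so p = -1103/346.
Then q = ((-65) − 26·(-1103/346))/7 = 442/173.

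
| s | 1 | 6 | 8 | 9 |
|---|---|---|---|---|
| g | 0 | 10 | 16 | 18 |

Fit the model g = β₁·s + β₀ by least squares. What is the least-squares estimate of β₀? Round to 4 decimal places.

Entries of MᵀM: Σs·s = 182, Σs = 24, Σ1 = 4.
For Mᵀg: Σs·g = 350, Σg = 44.
So MᵀM·[β₁, β₀]ᵀ = Mᵀg: [[182, 24]; [24, 4]]·[β₁, β₀]ᵀ = [350, 44]ᵀ.
Determinant 182·4 − 24² = 152.
β₁ = (350·4 − 24·44)/152 = 43/19; β₀ = (182·44 − 24·350)/152 = -49/19.

β₀ = -2.5789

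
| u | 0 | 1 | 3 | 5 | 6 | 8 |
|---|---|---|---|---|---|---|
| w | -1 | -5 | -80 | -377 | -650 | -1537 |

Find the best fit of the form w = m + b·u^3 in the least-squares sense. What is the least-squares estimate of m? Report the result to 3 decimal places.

The normal system MᵀM·[m, b]ᵀ = Mᵀw is [[6, 881]; [881, 325155]]·[m, b]ᵀ = [-2650, -976634]ᵀ.
Eliminating b: 325155·(row 1) − 881·(row 2) gives 1174769·m = 325155·(-2650) − 881·(-976634) = -1246196, so m = -1246196/1174769.
Then b = ((-976634) − 881·(-1246196/1174769))/325155 = -3525154/1174769.

m = -1.061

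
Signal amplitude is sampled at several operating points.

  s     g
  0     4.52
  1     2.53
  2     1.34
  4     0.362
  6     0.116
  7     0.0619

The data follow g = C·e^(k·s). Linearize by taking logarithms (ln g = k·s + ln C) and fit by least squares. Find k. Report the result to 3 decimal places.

With ln gᵢ as the transformed response and sᵢ as the regressor:
Σs = 20.0000, Σ(s)² = 106.0000, Σln g = -3.2231, Σs·ln g = -34.9515.
Equations: 106.0000·k + 20.0000·ln C = -34.9515;  20.0000·k + 6·ln C = -3.2231.
Δ = 106.0000·6 − (20.0000)² = 236.0000; k = (-34.9515·6 − 20.0000·-3.2231)/236.0000 = -0.61545, ln C = (106.0000·-3.2231 − 20.0000·-34.9515)/236.0000 = 1.51433.

k = -0.615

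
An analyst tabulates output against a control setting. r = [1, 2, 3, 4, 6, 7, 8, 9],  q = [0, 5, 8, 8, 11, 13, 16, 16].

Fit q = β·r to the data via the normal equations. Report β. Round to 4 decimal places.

From the data, Σr·r = 260.
Right-hand side: Σr·q = 495.
So XᵀX·[β]ᵀ = Xᵀq: [[260]]·[β]ᵀ = [495]ᵀ.
Hence β = 495 / 260 ≈ 1.90385.

β = 1.9038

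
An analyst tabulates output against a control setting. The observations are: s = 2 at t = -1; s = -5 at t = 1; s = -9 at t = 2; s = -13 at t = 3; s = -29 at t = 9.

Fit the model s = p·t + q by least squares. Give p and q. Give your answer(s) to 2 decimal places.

Setting ∂/∂p … = 0 gives: 96·p + 14·q = -325;  14·p + 5·q = -54.
Δ = 96·5 − 14² = 284.
p = ((-325)·5 − 14·(-54))/284 = -869/284; q = (96·(-54) − 14·(-325))/284 = -317/142.

p = -3.06, q = -2.23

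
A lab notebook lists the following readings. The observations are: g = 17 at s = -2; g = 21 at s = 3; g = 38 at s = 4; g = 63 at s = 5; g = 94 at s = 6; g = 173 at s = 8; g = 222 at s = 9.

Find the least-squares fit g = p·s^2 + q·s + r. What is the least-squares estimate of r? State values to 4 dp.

r = 0.2758

Entries of MᵀM: Σs^2·s^2 = 12931, Σs^2·s = 1665, Σs^2 = 235, Σs·s = 235, Σs = 33, Σ1 = 7.
Right-hand side: Σs^2·g = 34878, Σs·g = 4442, Σg = 628.
MᵀM·[p, q, r]ᵀ = Mᵀg becomes [[12931, 1665, 235]; [1665, 235, 33]; [235, 33, 7]]·[p, q, r]ᵀ = [34878, 4442, 628]ᵀ.
Row-reducing yields p = 118283/39396, q = -31635/13132, r = 388/1407.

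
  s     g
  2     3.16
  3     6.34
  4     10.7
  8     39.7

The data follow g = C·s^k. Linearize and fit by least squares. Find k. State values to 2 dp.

With ln gᵢ as the transformed response and ln sᵢ as the regressor:
XᵀX = [[7.9333, 5.2575]; [5.2575, 4]], rhs = [13.7675, 9.0490]ᵀ  (here Σln s = 5.2575, Σ(ln s)² = 7.9333, Σln g = 9.0490, Σln s·ln g = 13.7675).
Solving (det = 4.0919): k = 1.83162, ln C = -0.14517.

k = 1.83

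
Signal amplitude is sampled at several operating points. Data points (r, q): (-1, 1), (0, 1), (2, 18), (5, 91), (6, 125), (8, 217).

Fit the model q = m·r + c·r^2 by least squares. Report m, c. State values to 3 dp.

m = 2.772, c = 3.041

The normal equations are: 130·m + 860·c = 2976;  860·m + 6034·c = 20736.
(Σr·r = 130, Σr·r^2 = 860, Σr^2·r^2 = 6034, Σr·q = 2976, Σr^2·q = 20736.)
Determinant 130·6034 − 860² = 44820.
m = (2976·6034 − 860·20736)/44820 = 10352/3735; c = (130·20736 − 860·2976)/44820 = 2272/747.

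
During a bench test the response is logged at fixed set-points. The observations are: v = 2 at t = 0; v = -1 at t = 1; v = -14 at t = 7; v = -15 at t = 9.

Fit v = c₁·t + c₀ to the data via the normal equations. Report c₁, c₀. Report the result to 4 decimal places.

Setting ∂/∂c₁ … = 0 gives: 131·c₁ + 17·c₀ = -234;  17·c₁ + 4·c₀ = -28.
(Σt·t = 131, Σt = 17, Σ1 = 4, Σt·v = -234, Σv = -28.)
det = 131·4 − 17² = 235.
c₁ = ((-234)·4 − 17·(-28))/235 = -92/47; c₀ = (131·(-28) − 17·(-234))/235 = 62/47.

c₁ = -1.9574, c₀ = 1.3191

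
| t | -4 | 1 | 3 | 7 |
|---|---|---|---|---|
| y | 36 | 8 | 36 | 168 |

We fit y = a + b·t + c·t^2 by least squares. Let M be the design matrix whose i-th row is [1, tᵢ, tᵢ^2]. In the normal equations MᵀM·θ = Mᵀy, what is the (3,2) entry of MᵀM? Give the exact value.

307

Row 3 ↔ basis t^2, column 2 ↔ basis t, so (MᵀM)_{3,2} = Σᵢ (t^2)·(t) = (16)·(-4) + (1)·(1) + (9)·(3) + (49)·(7) = 307.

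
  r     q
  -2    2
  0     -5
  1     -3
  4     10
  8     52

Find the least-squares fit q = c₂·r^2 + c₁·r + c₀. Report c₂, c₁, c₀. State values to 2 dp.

Compute the Gram sums: Σr^2·r^2 = 4369, Σr^2·r = 569, Σr^2 = 85, Σr·r = 85, Σr = 11, Σ1 = 5.
Right-hand side: Σr^2·q = 3493, Σr·q = 449, Σq = 56.
Normal equations: [[4369, 569, 85]; [569, 85, 11]; [85, 11, 5]]·[c₂, c₁, c₀]ᵀ = [3493, 449, 56]ᵀ.
Inverting the 3×3 Gram matrix, [c₂, c₁, c₀]ᵀ = [25031/26546, -15019/26546, -47585/13273]ᵀ.

c₂ = 0.94, c₁ = -0.57, c₀ = -3.59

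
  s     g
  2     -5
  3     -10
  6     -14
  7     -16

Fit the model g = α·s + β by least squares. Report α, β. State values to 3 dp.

α = -1.971, β = -2.382

Compute the Gram sums: Σs·s = 98, Σs = 18, Σ1 = 4.
Right-hand side: Σs·g = -236, Σg = -45.
XᵀX·[α, β]ᵀ = Xᵀg becomes [[98, 18]; [18, 4]]·[α, β]ᵀ = [-236, -45]ᵀ.
Eliminating β: 4·(row 1) − 18·(row 2) gives 68·α = 4·(-236) − 18·(-45) = -134, so α = -67/34.
Then β = ((-45) − 18·(-67/34))/4 = -81/34.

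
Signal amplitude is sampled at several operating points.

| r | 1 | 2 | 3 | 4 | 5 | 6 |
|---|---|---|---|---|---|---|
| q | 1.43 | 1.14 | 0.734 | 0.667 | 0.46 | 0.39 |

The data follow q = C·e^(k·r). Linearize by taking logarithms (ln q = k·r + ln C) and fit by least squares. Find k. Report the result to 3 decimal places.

With ln qᵢ as the transformed response and rᵢ as the regressor:
AᵀA = [[91.0000, 21.0000]; [21.0000, 6]], rhs = [-11.4602, -1.9436]ᵀ  (here Σr = 21.0000, Σ(r)² = 91.0000, Σln q = -1.9436, Σr·ln q = -11.4602).
Δ = 91.0000·6 − (21.0000)² = 105.0000; k = (-11.4602·6 − 21.0000·-1.9436)/105.0000 = -0.26614, ln C = (91.0000·-1.9436 − 21.0000·-11.4602)/105.0000 = 0.60754.

k = -0.266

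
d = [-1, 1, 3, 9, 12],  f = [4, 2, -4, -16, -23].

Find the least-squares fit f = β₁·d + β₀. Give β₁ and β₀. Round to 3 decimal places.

β₁ = -2.123, β₀ = 2.788

The normal system MᵀM·[β₁, β₀]ᵀ = Mᵀf is [[236, 24]; [24, 5]]·[β₁, β₀]ᵀ = [-434, -37]ᵀ.
Determinant 236·5 − 24² = 604.
β₁ = ((-434)·5 − 24·(-37))/604 = -641/302; β₀ = (236·(-37) − 24·(-434))/604 = 421/151.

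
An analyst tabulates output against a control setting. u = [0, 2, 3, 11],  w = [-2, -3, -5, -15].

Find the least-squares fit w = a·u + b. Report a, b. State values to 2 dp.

Normal-equation sums: Σu·u = 134, Σu = 16, Σ1 = 4.
Moment sums: Σu·w = -186, Σw = -25.
MᵀM·[a, b]ᵀ = Mᵀw becomes [[134, 16]; [16, 4]]·[a, b]ᵀ = [-186, -25]ᵀ.
Eliminating b: 4·(row 1) − 16·(row 2) gives 280·a = 4·(-186) − 16·(-25) = -344, so a = -43/35.
Then b = ((-25) − 16·(-43/35))/4 = -187/140.

a = -1.23, b = -1.34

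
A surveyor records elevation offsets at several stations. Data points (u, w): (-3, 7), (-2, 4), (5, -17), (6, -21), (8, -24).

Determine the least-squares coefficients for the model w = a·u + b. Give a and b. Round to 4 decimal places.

a = -2.9271, b = -2.0040

Forming AᵀA = [[138, 14]; [14, 5]] and Aᵀw = [-432, -51]ᵀ gives AᵀA·[a, b]ᵀ = Aᵀw.
Δ = 138·5 − 14² = 494.
a = ((-432)·5 − 14·(-51))/494 = -723/247; b = (138·(-51) − 14·(-432))/494 = -495/247.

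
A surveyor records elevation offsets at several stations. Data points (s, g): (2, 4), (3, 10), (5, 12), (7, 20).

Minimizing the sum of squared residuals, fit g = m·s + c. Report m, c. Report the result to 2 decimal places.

Setting ∂/∂m … = 0 gives: 87·m + 17·c = 238;  17·m + 4·c = 46.
(Σs·s = 87, Σs = 17, Σ1 = 4, Σs·g = 238, Σg = 46.)
Determinant 87·4 − 17² = 59.
m = (238·4 − 17·46)/59 = 170/59; c = (87·46 − 17·238)/59 = -44/59.

m = 2.88, c = -0.75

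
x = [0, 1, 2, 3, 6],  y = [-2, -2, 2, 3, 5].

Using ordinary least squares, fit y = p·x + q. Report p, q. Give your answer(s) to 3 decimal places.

Normal-equation sums: Σx·x = 50, Σx = 12, Σ1 = 5.
Moment sums: Σx·y = 41, Σy = 6.
So AᵀA·[p, q]ᵀ = Aᵀy: [[50, 12]; [12, 5]]·[p, q]ᵀ = [41, 6]ᵀ.
Determinant 50·5 − 12² = 106.
p = (41·5 − 12·6)/106 = 133/106; q = (50·6 − 12·41)/106 = -96/53.

p = 1.255, q = -1.811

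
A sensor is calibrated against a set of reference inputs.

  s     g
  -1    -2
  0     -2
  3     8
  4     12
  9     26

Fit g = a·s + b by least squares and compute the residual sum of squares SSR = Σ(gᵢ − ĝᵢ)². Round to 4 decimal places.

MᵀM·[a, b]ᵀ = Mᵀg reads: 107·a + 15·b = 308;  15·a + 5·b = 42.
det = 107·5 − 15² = 310.
a = (308·5 − 15·42)/310 = 91/31; b = (107·42 − 15·308)/310 = -63/155.
Residuals: 208/155, -247/155, -2/5, 103/155, -2/155; SSR = 766/155.

SSR = 4.9419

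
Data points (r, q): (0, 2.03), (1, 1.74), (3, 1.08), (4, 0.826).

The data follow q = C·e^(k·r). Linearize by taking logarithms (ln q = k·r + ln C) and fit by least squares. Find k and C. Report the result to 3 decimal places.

k = -0.228, C = 2.100

Linearized form: ln q = k·r + ln C. From the 4 transformed points,
AᵀA = [[26.0000, 8.0000]; [8.0000, 4]], rhs = [0.0201, 1.1477]ᵀ  (here Σr = 8.0000, Σ(r)² = 26.0000, Σln q = 1.1477, Σr·ln q = 0.0201).
Δ = 26.0000·4 − (8.0000)² = 40.0000; k = (0.0201·4 − 8.0000·1.1477)/40.0000 = -0.22753, ln C = (26.0000·1.1477 − 8.0000·0.0201)/40.0000 = 0.74199, so C = exp(0.74199) = 2.10012.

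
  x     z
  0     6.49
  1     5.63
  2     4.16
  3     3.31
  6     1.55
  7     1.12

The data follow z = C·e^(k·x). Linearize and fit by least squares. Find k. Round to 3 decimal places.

Taking logs, ln z = k·x + ln C, so regress ln z on x.
Σx = 19.0000, Σ(x)² = 99.0000, Σln z = 6.7724, Σx·ln z = 11.5928.
Normal system: [[99.0000, 19.0000]; [19.0000, 6]]·[k, ln C]ᵀ = [11.5928, 6.7724]ᵀ.
Solving (det = 233.0000): k = -0.25373, ln C = 1.93221.

k = -0.254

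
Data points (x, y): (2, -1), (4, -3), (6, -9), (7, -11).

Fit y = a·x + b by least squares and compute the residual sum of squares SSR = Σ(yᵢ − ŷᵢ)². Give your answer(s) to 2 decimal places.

With design matrix M, MᵀM = [[105, 19]; [19, 4]] and Mᵀy = [-145, -24]ᵀ.
Δ = 105·4 − 19² = 59.
a = ((-145)·4 − 19·(-24))/59 = -124/59; b = (105·(-24) − 19·(-145))/59 = 235/59.
Residuals: -46/59, 84/59, -22/59, -16/59; SSR = 168/59.

SSR = 2.85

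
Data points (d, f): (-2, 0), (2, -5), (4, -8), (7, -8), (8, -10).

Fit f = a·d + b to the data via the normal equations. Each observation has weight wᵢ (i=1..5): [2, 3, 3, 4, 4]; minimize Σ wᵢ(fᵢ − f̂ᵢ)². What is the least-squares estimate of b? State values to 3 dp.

b = -2.862

The normal system XᵀWX·[a, b]ᵀ = XᵀWf is [[520, 74]; [74, 16]]·[a, b]ᵀ = [-670, -111]ᵀ.
det = 520·16 − 74² = 2844.
a = ((-670)·16 − 74·(-111))/2844 = -1253/1422; b = (520·(-111) − 74·(-670))/2844 = -2035/711.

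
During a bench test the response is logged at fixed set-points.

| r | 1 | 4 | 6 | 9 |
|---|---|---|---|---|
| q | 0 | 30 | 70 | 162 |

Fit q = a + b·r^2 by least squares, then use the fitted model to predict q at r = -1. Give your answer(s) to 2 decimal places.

q̂ = -0.35

With design matrix M, MᵀM = [[4, 134]; [134, 8114]] and Mᵀq = [262, 16122]ᵀ.
Eliminating b: 8114·(row 1) − 134·(row 2) gives 14500·a = 8114·262 − 134·16122 = -34480, so a = -1724/725.
Then b = (16122 − 134·(-1724/725))/8114 = 1469/725.
At r = -1: q̂ = (-1724/725)·(1) + (1469/725)·(1) = -51/145.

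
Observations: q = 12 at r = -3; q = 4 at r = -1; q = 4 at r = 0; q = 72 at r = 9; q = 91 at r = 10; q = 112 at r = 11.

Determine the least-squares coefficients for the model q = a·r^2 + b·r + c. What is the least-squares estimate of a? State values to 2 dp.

a = 0.95

Sums needed: Σr^2·r^2 = 31284, Σr^2·r = 3032, Σr^2 = 312, Σr·r = 312, Σr = 26, Σ1 = 6.
For Mᵀq: Σr^2·q = 28596, Σr·q = 2750, Σq = 295.
Solving the 3×3 system (Gaussian elimination) gives a = 63736/67335, b = -5339/8978, c = 169883/67335.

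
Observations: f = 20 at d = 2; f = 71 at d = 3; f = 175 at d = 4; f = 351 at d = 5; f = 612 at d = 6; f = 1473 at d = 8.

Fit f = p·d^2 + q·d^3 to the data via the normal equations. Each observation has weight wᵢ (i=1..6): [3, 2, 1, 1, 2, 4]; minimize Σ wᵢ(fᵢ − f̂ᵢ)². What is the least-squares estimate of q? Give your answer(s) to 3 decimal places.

The normal system MᵀWM·[p, q]ᵀ = MᵀWf is [[20067, 151355]; [151355, 1163259]]·[p, q]ᵀ = [434245, 3340477]ᵀ.
det = 20067·1163259 − 151355² = 434782328.
p = (434245·1163259 − 151355·3340477)/434782328 = -57311485/54347791; q = (20067·3340477 − 151355·434245)/434782328 = 163524998/54347791.

q = 3.009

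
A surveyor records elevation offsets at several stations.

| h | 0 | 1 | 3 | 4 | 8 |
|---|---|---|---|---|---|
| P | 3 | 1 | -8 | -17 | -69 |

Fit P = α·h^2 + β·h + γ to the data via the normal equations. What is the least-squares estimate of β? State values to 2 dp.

β = -0.76

Entries of XᵀX: Σh^2·h^2 = 4434, Σh^2·h = 604, Σh^2 = 90, Σh·h = 90, Σh = 16, Σ1 = 5.
Right-hand side: Σh^2·P = -4759, Σh·P = -643, ΣP = -90.
So XᵀX·[α, β, γ]ᵀ = XᵀP: [[4434, 604, 90]; [604, 90, 16]; [90, 16, 5]]·[α, β, γ]ᵀ = [-4759, -643, -90]ᵀ.
Solving the 3×3 system (Gaussian elimination) gives α = -24033/23318, β = -17615/23318, γ = 34619/11659.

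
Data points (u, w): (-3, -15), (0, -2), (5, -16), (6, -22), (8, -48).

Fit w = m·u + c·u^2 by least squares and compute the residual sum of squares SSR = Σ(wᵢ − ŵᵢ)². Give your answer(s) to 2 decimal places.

SSR = 8.62

Normal-equation sums: Σu·u = 134, Σu·u^2 = 826, Σu^2·u^2 = 6098.
Moment sums: Σu·w = -551, Σu^2·w = -4399.
AᵀA·[m, c]ᵀ = Aᵀw becomes [[134, 826]; [826, 6098]]·[m, c]ᵀ = [-551, -4399]ᵀ.
Δ = 134·6098 − 826² = 134856.
m = ((-551)·6098 − 826·(-4399))/134856 = 11399/5619; c = (134·(-4399) − 826·(-551))/134856 = -11195/11238.
Residuals: 193/3746, -2, -4641/3746, 3166/1873, -888/1873; SSR = 32289/3746.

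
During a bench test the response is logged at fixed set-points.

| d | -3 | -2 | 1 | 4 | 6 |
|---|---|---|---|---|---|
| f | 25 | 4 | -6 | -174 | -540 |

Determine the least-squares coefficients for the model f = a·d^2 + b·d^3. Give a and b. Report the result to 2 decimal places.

a = -3.07, b = -1.98

Sums needed: Σd^2·d^2 = 1650, Σd^2·d^3 = 8526, Σd^3·d^3 = 51546.
For Aᵀf: Σd^2·f = -21989, Σd^3·f = -128489.
So AᵀA·[a, b]ᵀ = Aᵀf: [[1650, 8526]; [8526, 51546]]·[a, b]ᵀ = [-21989, -128489]ᵀ.
Δ = 1650·51546 − 8526² = 12358224.
a = ((-21989)·51546 − 8526·(-128489))/12358224 = -1054105/343284; b = (1650·(-128489) − 8526·(-21989))/12358224 = -227117/114428.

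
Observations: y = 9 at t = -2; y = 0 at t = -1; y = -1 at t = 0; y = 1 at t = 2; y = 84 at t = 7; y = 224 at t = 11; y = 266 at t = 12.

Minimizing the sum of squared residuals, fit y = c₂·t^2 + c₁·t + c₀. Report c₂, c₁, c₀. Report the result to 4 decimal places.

AᵀA·[c₂, c₁, c₀]ᵀ = Aᵀy reads: 37811·c₂ + 3401·c₁ + 323·c₀ = 69564;  3401·c₂ + 323·c₁ + 29·c₀ = 6228;  323·c₂ + 29·c₁ + 7·c₀ = 583.
Solving the 3×3 system (Gaussian elimination) gives c₂ = 92091/45668, c₁ = -390707/228340, c₀ = -305303/114170.

c₂ = 2.0165, c₁ = -1.7111, c₀ = -2.6741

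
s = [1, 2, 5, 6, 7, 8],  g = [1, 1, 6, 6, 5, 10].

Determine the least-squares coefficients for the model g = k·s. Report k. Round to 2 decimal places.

k = 1.03

Forming MᵀM = [[179]] and Mᵀg = [184]ᵀ gives MᵀM·[k]ᵀ = Mᵀg.
Hence k = 184 / 179 ≈ 1.02793.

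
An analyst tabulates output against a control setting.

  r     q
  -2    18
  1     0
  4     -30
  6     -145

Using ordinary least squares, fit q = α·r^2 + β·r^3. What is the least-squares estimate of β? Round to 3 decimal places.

β = -1.067

With design matrix A, AᵀA = [[1569, 8769]; [8769, 50817]] and Aᵀq = [-5628, -33384]ᵀ.
Eliminating β: 50817·(row 1) − 8769·(row 2) gives 2836512·α = 50817·(-5628) − 8769·(-33384) = 6746220, so α = 62465/26264.
Then β = ((-33384) − 8769·(62465/26264))/50817 = -28033/26264.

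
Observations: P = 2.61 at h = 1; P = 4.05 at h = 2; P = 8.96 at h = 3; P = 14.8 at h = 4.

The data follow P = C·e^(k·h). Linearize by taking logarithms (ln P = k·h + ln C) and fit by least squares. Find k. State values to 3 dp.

k = 0.600

With ln Pᵢ as the transformed response and hᵢ as the regressor:
Σh = 10.0000, Σ(h)² = 30.0000, Σln P = 7.2455, Σh·ln P = 21.1136.
Equations: 30.0000·k + 10.0000·ln C = 21.1136;  10.0000·k + 4·ln C = 7.2455.
Δ = 30.0000·4 − (10.0000)² = 20.0000; k = (21.1136·4 − 10.0000·7.2455)/20.0000 = 0.59999, ln C = (30.0000·7.2455 − 10.0000·21.1136)/20.0000 = 0.31140.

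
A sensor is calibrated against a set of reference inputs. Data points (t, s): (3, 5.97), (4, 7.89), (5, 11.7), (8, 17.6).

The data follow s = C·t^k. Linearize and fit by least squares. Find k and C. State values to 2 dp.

With ln sᵢ as the transformed response and ln tᵢ as the regressor:
Over the data: Σln t = 6.1738, Σ(ln t)² = 10.0431, Σln s = 9.1798, Σln t·ln s = 14.7487.
Normal system: [[10.0431, 6.1738]; [6.1738, 4]]·[k, ln C]ᵀ = [14.7487, 9.1798]ᵀ.
Slope k = (n·Σln t·ln s − Σln t·Σln s)/(n·Σ(ln t)² − (Σln t)²) = (4·14.7487 − 6.1738·9.1798)/2.0569 = 1.12806; ln C = (Σln s − k·Σln t)/n = 0.55385, so C = exp(0.55385) = 1.73995.

k = 1.13, C = 1.74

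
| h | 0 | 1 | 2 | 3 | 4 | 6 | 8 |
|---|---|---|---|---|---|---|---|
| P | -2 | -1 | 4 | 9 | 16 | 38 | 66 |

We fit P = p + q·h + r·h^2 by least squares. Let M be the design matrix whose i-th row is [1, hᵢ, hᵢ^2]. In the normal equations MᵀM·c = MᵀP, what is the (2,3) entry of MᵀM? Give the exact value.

828

Row 2 ↔ basis h, column 3 ↔ basis h^2, so (MᵀM)_{2,3} = Σᵢ (h)·(h^2) = (0)·(0) + (1)·(1) + (2)·(4) + (3)·(9) + (4)·(16) + (6)·(36) + (8)·(64) = 828.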